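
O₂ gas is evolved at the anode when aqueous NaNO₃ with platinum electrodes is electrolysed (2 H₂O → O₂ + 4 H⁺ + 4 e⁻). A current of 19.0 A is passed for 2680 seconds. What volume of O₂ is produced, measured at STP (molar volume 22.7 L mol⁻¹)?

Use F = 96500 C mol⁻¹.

2.99 L

Q = I·t = 19.00 A × 2680.0 s = 50920 C.
n(e⁻) = Q/F = 50920 / 96500 = 0.5277 mol.
4 electrons are transferred per O₂ molecule, so n(O₂) = 0.5277 / 4 = 0.1319 mol.
V = n × V_m = 0.1319 × 22.7 = 2.99 L.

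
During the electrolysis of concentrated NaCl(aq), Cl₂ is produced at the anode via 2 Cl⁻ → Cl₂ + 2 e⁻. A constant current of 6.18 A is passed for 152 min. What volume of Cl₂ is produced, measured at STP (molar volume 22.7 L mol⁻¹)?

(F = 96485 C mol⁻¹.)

6.63 L

Q = I·t = 6.180 A × 9120.0 s = 56360 C.
n(e⁻) = Q/F = 56360 / 96485 = 0.5841 mol.
2 electrons are transferred per Cl₂ molecule, so n(Cl₂) = 0.5841 / 2 = 0.2921 mol.
V = n × V_m = 0.2921 × 22.7 = 6.63 L.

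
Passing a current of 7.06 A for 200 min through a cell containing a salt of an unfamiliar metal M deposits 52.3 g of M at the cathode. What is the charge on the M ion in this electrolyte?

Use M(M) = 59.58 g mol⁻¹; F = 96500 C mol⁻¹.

+1

Q = I·t = 7.060 A × 12000 s = 84720 C, so n(e⁻) = 84720/96500 = 0.8779 mol.
n(M) deposited = 52.3 / 59.58 = 0.8778 mol.
Electrons per atom = n(e⁻)/n(M) = 0.8779 / 0.8778 = 1.00 ≈ 1, so the ion is M⁺.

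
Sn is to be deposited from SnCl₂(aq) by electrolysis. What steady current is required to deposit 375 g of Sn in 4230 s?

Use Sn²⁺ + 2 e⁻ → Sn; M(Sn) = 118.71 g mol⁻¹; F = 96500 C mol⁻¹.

144 A

n(Sn) = 375 / 118.71 = 3.159 mol.
n(e⁻) = 2 × 3.159 = 6.318 mol.
Q = n(e⁻)·F = 6.318 × 96500 = 609700 C.
I = Q/t = 609700 / 4230.0 s = 144 A.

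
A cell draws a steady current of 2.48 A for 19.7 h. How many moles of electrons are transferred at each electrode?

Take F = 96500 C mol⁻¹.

1.82 mol

Q = I·t = 2.480 A × 70920 s = 175900 C.
n(e⁻) = Q/F = 175900 / 96500 = 1.82 mol.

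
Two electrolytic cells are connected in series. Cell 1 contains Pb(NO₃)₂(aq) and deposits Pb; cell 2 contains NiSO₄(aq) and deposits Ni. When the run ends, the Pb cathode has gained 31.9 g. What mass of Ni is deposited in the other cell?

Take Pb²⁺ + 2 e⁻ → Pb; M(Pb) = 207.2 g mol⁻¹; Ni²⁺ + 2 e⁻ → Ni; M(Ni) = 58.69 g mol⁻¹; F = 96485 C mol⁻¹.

9.04 g

n(Pb) = 31.9 / 207.2 = 0.1540 mol.
Since Pb²⁺ + 2 e⁻ → Pb, n(e⁻) passed = 2 × 0.1540 = 0.3079 mol.
Cells in series carry the same charge, so the same 0.3079 mol of electrons passes through cell 2.
Ni²⁺ + 2 e⁻ → Ni, so n(Ni) = 0.3079 / 2 = 0.1540 mol.
m(Ni) = 0.1540 × 58.69 = 9.04 g.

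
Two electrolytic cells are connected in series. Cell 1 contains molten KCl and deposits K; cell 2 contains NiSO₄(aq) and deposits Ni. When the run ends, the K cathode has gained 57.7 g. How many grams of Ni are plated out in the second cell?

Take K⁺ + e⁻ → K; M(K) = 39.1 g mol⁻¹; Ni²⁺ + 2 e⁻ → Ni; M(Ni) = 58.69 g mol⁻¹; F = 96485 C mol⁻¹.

43.3 g

n(K) = 57.7 / 39.1 = 1.476 mol.
Since K⁺ + e⁻ → K, n(e⁻) passed = 1 × 1.476 = 1.476 mol.
Cells in series carry the same charge, so the same 1.476 mol of electrons passes through cell 2.
Ni²⁺ + 2 e⁻ → Ni, so n(Ni) = 1.476 / 2 = 0.7379 mol.
m(Ni) = 0.7379 × 58.69 = 43.3 g.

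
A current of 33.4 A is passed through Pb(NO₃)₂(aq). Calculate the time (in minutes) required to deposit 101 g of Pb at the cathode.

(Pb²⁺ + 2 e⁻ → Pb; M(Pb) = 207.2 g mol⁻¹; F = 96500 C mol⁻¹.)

n(Pb) = m/M = 101 / 207.2 = 0.4875 mol.
Each Pb atom requires 2 electrons, so n(e⁻) = 2 × 0.4875 = 0.9749 mol.
Q = n(e⁻)·F = 0.9749 × 96500 = 94080 C.
t = Q/I = 94080 / 33.40 A = 2817 s = 46.9 min.

46.9 min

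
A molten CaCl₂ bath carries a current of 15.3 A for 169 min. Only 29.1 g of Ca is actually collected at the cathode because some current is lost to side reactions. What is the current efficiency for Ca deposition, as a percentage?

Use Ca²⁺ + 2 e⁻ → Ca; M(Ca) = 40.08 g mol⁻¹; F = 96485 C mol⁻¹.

90.3 %

Q = I·t = 15.30 × 10140 = 155100 C; n(e⁻) = 155100/96485 = 1.608 mol.
Theoretical n(Ca) = n(e⁻)/2 = 0.8040 mol, i.e. m_theo = 0.8040 × 40.08 = 32.22 g.
Efficiency = m_actual / m_theo = 29.1 / 32.22 = 90.3 %.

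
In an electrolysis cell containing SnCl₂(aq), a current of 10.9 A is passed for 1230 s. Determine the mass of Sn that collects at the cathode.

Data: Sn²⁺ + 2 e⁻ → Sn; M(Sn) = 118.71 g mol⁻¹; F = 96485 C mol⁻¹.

Q = I·t = 10.90 A × 1230.0 s = 13410 C.
n(e⁻) = Q/F = 13410 / 96485 = 0.1390 mol.
Sn²⁺ + 2 e⁻ → Sn, so n(Sn) = n(e⁻)/2 = 0.06948 mol.
m = n·M = 0.06948 × 118.71 = 8.25 g.

8.25 g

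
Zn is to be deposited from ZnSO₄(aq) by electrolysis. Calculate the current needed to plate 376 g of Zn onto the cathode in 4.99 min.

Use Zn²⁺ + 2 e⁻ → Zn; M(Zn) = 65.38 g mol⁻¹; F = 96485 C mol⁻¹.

n(Zn) = 376 / 65.38 = 5.751 mol.
n(e⁻) = 2 × 5.751 = 11.50 mol.
Q = n(e⁻)·F = 11.50 × 96485 = 1110000 C.
I = Q/t = 1110000 / 299.40 s = 3710 A.

3710 A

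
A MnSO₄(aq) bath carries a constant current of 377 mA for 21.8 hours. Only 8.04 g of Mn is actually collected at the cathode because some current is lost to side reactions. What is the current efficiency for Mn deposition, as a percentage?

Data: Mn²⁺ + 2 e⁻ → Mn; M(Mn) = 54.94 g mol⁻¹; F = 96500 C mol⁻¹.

95.5 %

Q = I·t = 0.3770 × 78480 = 29590 C; n(e⁻) = 29590/96500 = 0.3066 mol.
Theoretical n(Mn) = n(e⁻)/2 = 0.1533 mol, i.e. m_theo = 0.1533 × 54.94 = 8.422 g.
Efficiency = m_actual / m_theo = 8.04 / 8.422 = 95.5 %.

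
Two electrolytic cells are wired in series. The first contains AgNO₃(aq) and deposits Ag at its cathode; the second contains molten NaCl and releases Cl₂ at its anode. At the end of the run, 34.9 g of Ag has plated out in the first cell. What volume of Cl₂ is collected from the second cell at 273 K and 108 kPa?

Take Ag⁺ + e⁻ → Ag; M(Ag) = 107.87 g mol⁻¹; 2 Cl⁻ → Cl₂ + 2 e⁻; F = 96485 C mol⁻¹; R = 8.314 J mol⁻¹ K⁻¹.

n(Ag) = 34.9 / 107.87 = 0.3235 mol, so n(e⁻) = 1 × 0.3235 = 0.3235 mol.
The cells are in series, so the same 0.3235 mol of electrons passes through the second cell.
2 Cl⁻ → Cl₂ + 2 e⁻ — 2 mol e⁻ per mol Cl₂, so n(Cl₂) = 0.3235/2 = 0.1618 mol.
V = nRT/P = (0.1618 × 8.314 × 273) / (108 × 10³) = 0.00340 m³ = 3.40 L.

3.40 L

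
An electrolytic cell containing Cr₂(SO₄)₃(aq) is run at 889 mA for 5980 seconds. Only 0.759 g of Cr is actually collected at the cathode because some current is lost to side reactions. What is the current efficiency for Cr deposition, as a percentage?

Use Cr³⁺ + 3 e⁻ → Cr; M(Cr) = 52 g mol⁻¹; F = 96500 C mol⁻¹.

79.5 %

Q = I·t = 0.8890 × 5980.0 = 5316 C; n(e⁻) = 5316/96500 = 0.05509 mol.
Theoretical n(Cr) = n(e⁻)/3 = 0.01836 mol, i.e. m_theo = 0.01836 × 52 = 0.9549 g.
Efficiency = m_actual / m_theo = 0.759 / 0.9549 = 79.5 %.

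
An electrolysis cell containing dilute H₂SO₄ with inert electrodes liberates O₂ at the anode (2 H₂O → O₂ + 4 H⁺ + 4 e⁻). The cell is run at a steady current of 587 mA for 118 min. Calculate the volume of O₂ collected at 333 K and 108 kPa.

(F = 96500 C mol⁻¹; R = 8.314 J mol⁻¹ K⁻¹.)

Q = I·t = 0.5870 A × 7080.0 s = 4156 C.
n(e⁻) = Q/F = 4156 / 96500 = 0.04307 mol.
4 electrons are transferred per O₂ molecule, so n(O₂) = 0.04307 / 4 = 0.01077 mol.
V = nRT/P = (0.01077 × 8.314 × 333) / (108 × 10³ Pa) = 2.76 × 10⁻⁴ m³ = 0.276 L.

0.276 L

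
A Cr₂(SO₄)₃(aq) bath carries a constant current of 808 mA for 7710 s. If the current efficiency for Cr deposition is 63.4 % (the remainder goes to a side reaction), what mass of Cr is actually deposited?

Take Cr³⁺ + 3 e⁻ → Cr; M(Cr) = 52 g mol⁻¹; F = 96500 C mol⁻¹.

Q = I·t = 0.8080 × 7710.0 = 6230 C.
n(e⁻) = 6230/96500 = 0.06456 mol; theoretically n(Cr) = 0.06456/3 = 0.02152 mol, m_theo = 1.119 g.
At 63.4 % efficiency, m_actual = 0.634 × 1.119 = 0.709 g.

0.709 g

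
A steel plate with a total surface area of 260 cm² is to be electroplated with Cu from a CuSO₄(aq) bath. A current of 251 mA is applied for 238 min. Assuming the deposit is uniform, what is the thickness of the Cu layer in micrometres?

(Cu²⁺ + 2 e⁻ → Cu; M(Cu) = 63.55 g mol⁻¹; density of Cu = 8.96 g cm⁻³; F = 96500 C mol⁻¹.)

Q = I·t = 0.2510 × 14280 = 3584 C; n(e⁻) = 0.03714 mol.
n(Cu) = n(e⁻)/2 = 0.01857 mol, so m = 0.01857 × 63.55 = 1.180 g.
Volume = m/ρ = 1.180 / 8.96 = 0.1317 cm³.
Thickness = V/A = 0.1317 / 260 = 5.07 × 10⁻⁴ cm = 5.07 μm.

5.07 μm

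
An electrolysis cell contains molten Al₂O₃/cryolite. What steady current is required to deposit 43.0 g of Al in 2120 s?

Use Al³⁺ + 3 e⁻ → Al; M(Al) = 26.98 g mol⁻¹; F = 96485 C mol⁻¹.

218 A

n(Al) = 43.0 / 26.98 = 1.594 mol.
n(e⁻) = 3 × 1.594 = 4.781 mol.
Q = n(e⁻)·F = 4.781 × 96485 = 461300 C.
I = Q/t = 461300 / 2120.0 s = 218 A.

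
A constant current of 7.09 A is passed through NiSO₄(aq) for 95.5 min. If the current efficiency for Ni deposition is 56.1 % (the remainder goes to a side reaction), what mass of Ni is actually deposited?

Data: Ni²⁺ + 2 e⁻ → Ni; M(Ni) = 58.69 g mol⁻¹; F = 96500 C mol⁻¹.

Q = I·t = 7.090 × 5730.0 = 40630 C.
n(e⁻) = 40630/96500 = 0.4210 mol; theoretically n(Ni) = 0.4210/2 = 0.2105 mol, m_theo = 12.35 g.
At 56.1 % efficiency, m_actual = 0.561 × 12.35 = 6.93 g.

6.93 g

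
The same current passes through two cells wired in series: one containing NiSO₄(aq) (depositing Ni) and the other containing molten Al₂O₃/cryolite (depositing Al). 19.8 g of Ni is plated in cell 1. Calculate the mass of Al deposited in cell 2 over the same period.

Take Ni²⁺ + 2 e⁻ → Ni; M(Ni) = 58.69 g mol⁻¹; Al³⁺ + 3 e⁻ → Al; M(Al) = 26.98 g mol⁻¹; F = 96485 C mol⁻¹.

6.07 g

n(Ni) = 19.8 / 58.69 = 0.3374 mol.
Since Ni²⁺ + 2 e⁻ → Ni, n(e⁻) passed = 2 × 0.3374 = 0.6747 mol.
Cells in series carry the same charge, so the same 0.6747 mol of electrons passes through cell 2.
Al³⁺ + 3 e⁻ → Al, so n(Al) = 0.6747 / 3 = 0.2249 mol.
m(Al) = 0.2249 × 26.98 = 6.07 g.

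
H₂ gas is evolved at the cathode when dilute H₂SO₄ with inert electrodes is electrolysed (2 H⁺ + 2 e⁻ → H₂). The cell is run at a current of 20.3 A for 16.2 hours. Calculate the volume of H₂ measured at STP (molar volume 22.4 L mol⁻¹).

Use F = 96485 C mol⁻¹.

137 L

Q = I·t = 20.30 A × 58320 s = 1184000 C.
n(e⁻) = Q/F = 1184000 / 96485 = 12.27 mol.
2 electrons are transferred per H₂ molecule, so n(H₂) = 12.27 / 2 = 6.135 mol.
V = n × V_m = 6.135 × 22.4 = 137 L.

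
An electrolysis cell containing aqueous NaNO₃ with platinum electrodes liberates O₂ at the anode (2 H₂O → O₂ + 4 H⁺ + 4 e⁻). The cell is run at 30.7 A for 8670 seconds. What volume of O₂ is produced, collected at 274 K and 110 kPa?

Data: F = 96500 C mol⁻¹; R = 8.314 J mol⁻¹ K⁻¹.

Q = I·t = 30.70 A × 8670.0 s = 266200 C.
n(e⁻) = Q/F = 266200 / 96500 = 2.758 mol.
4 electrons are transferred per O₂ molecule, so n(O₂) = 2.758 / 4 = 0.6896 mol.
V = nRT/P = (0.6896 × 8.314 × 274) / (110 × 10³ Pa) = 0.0143 m³ = 14.3 L.

14.3 L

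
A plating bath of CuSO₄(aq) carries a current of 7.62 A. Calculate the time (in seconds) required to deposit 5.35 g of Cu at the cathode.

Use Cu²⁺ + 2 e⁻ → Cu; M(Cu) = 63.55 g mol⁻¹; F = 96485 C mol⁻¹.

n(Cu) = m/M = 5.35 / 63.55 = 0.08419 mol.
Each Cu atom requires 2 electrons, so n(e⁻) = 2 × 0.08419 = 0.1684 mol.
Q = n(e⁻)·F = 0.1684 × 96485 = 16250 C.
t = Q/I = 16250 / 7.620 A = 2132 s.

2130 s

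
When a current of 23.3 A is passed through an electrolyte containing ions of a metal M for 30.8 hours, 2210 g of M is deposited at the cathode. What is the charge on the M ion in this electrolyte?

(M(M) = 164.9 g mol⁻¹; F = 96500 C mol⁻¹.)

Q = I·t = 23.30 A × 110880 s = 2584000 C, so n(e⁻) = 2584000/96500 = 26.77 mol.
n(M) deposited = 2210 / 164.9 = 13.40 mol.
Electrons per atom = n(e⁻)/n(M) = 26.77 / 13.40 = 2.00 ≈ 2, so the ion is M²⁺.

+2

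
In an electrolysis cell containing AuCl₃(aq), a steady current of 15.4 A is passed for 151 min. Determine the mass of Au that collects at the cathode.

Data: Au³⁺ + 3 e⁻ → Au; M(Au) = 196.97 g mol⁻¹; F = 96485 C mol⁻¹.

Q = I·t = 15.40 A × 9060.0 s = 139500 C.
n(e⁻) = Q/F = 139500 / 96485 = 1.446 mol.
Au³⁺ + 3 e⁻ → Au, so n(Au) = n(e⁻)/3 = 0.4820 mol.
m = n·M = 0.4820 × 196.97 = 94.9 g.

94.9 g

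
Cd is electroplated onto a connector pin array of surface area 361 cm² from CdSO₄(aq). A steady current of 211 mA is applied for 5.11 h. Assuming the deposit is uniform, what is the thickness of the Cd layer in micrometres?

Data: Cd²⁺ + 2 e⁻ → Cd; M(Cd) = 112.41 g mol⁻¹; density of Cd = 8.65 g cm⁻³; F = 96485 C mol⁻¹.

Q = I·t = 0.2110 × 18396 = 3882 C; n(e⁻) = 0.04023 mol.
n(Cd) = n(e⁻)/2 = 0.02011 mol, so m = 0.02011 × 112.41 = 2.261 g.
Volume = m/ρ = 2.261 / 8.65 = 0.2614 cm³.
Thickness = V/A = 0.2614 / 361 = 7.24 × 10⁻⁴ cm = 7.24 μm.

7.24 μm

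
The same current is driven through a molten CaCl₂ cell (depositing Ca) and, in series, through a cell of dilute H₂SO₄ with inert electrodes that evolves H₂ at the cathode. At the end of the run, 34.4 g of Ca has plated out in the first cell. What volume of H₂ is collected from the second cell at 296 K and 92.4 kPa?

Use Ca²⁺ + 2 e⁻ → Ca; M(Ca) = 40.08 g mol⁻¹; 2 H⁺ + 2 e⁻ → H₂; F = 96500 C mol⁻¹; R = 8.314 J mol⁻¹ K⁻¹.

22.9 L

n(Ca) = 34.4 / 40.08 = 0.8583 mol, so n(e⁻) = 2 × 0.8583 = 1.717 mol.
The cells are in series, so the same 1.717 mol of electrons passes through the second cell.
2 H⁺ + 2 e⁻ → H₂ — 2 mol e⁻ per mol H₂, so n(H₂) = 1.717/2 = 0.8583 mol.
V = nRT/P = (0.8583 × 8.314 × 296) / (92.4 × 10³) = 0.0229 m³ = 22.9 L.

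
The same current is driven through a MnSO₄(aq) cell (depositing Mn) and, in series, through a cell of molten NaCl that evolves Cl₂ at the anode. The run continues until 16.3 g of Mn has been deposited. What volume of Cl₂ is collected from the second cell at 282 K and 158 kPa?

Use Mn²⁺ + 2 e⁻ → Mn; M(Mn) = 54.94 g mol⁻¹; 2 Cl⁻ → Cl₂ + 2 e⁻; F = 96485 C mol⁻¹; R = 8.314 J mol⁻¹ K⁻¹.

n(Mn) = 16.3 / 54.94 = 0.2967 mol, so n(e⁻) = 2 × 0.2967 = 0.5934 mol.
The cells are in series, so the same 0.5934 mol of electrons passes through the second cell.
2 Cl⁻ → Cl₂ + 2 e⁻ — 2 mol e⁻ per mol Cl₂, so n(Cl₂) = 0.5934/2 = 0.2967 mol.
V = nRT/P = (0.2967 × 8.314 × 282) / (158 × 10³) = 0.00440 m³ = 4.40 L.

4.40 L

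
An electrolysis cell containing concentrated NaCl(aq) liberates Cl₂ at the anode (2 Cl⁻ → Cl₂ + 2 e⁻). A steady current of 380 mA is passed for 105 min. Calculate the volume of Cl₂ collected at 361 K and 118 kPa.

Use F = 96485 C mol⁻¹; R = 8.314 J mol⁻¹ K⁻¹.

Q = I·t = 0.3800 A × 6300.0 s = 2394 C.
n(e⁻) = Q/F = 2394 / 96485 = 0.02481 mol.
2 electrons are transferred per Cl₂ molecule, so n(Cl₂) = 0.02481 / 2 = 0.01241 mol.
V = nRT/P = (0.01241 × 8.314 × 361) / (118 × 10³ Pa) = 3.16 × 10⁻⁴ m³ = 0.316 L.

0.316 L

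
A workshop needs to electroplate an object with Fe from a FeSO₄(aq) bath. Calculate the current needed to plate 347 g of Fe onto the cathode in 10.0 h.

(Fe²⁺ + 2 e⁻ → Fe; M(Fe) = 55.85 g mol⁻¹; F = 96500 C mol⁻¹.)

n(Fe) = 347 / 55.85 = 6.213 mol.
n(e⁻) = 2 × 6.213 = 12.43 mol.
Q = n(e⁻)·F = 12.43 × 96500 = 1199000 C.
I = Q/t = 1199000 / 36000 s = 33.3 A.

33.3 A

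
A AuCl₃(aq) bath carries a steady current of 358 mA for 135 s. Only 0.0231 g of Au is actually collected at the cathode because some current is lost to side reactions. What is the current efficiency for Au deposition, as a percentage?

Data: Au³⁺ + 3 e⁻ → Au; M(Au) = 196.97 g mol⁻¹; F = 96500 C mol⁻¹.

Q = I·t = 0.3580 × 135.00 = 48.33 C; n(e⁻) = 48.33/96500 = 0.0005008 mol.
Theoretical n(Au) = n(e⁻)/3 = 0.0001669 mol, i.e. m_theo = 0.0001669 × 196.97 = 0.03288 g.
Efficiency = m_actual / m_theo = 0.0231 / 0.03288 = 70.2 %.

70.2 %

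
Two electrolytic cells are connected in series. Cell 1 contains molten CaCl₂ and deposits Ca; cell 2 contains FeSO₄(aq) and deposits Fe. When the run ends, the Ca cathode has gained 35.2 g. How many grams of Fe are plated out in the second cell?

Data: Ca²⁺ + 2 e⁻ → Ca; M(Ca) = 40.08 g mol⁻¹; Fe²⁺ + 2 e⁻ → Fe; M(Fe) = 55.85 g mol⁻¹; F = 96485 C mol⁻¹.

49.0 g

n(Ca) = 35.2 / 40.08 = 0.8782 mol.
Since Ca²⁺ + 2 e⁻ → Ca, n(e⁻) passed = 2 × 0.8782 = 1.756 mol.
Cells in series carry the same charge, so the same 1.756 mol of electrons passes through cell 2.
Fe²⁺ + 2 e⁻ → Fe, so n(Fe) = 1.756 / 2 = 0.8782 mol.
m(Fe) = 0.8782 × 55.85 = 49.0 g.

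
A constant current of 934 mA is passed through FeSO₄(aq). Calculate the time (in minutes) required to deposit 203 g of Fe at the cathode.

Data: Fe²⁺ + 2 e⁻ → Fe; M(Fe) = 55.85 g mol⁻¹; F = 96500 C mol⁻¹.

n(Fe) = m/M = 203 / 55.85 = 3.635 mol.
Each Fe atom requires 2 electrons, so n(e⁻) = 2 × 3.635 = 7.269 mol.
Q = n(e⁻)·F = 7.269 × 96500 = 701500 C.
t = Q/I = 701500 / 0.9340 A = 751100 s = 12500 min.

12500 min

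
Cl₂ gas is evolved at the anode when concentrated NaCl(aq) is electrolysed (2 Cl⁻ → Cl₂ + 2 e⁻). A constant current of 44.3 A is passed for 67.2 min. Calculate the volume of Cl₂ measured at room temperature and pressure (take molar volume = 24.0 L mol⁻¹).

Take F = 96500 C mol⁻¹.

22.2 L

Q = I·t = 44.30 A × 4032.0 s = 178600 C.
n(e⁻) = Q/F = 178600 / 96500 = 1.851 mol.
2 electrons are transferred per Cl₂ molecule, so n(Cl₂) = 1.851 / 2 = 0.9255 mol.
V = n × V_m = 0.9255 × 24.0 = 22.2 L.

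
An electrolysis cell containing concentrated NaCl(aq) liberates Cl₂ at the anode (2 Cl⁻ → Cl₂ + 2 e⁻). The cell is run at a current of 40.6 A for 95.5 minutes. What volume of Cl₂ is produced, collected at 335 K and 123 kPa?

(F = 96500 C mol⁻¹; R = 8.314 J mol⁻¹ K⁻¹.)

27.3 L

Q = I·t = 40.60 A × 5730.0 s = 232600 C.
n(e⁻) = Q/F = 232600 / 96500 = 2.411 mol.
2 electrons are transferred per Cl₂ molecule, so n(Cl₂) = 2.411 / 2 = 1.205 mol.
V = nRT/P = (1.205 × 8.314 × 335) / (123 × 10³ Pa) = 0.0273 m³ = 27.3 L.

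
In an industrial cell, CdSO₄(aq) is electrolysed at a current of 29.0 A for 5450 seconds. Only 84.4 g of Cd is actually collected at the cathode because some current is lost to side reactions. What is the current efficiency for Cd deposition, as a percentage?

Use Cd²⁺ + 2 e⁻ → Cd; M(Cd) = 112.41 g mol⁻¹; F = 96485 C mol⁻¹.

91.7 %

Q = I·t = 29.00 × 5450.0 = 158000 C; n(e⁻) = 158000/96485 = 1.638 mol.
Theoretical n(Cd) = n(e⁻)/2 = 0.8190 mol, i.e. m_theo = 0.8190 × 112.41 = 92.07 g.
Efficiency = m_actual / m_theo = 84.4 / 92.07 = 91.7 %.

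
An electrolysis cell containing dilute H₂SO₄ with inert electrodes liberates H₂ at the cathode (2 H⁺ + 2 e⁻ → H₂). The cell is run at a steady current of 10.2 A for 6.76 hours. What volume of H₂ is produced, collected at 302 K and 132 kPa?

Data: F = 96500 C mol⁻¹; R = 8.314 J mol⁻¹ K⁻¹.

24.5 L

Q = I·t = 10.20 A × 24336 s = 248200 C.
n(e⁻) = Q/F = 248200 / 96500 = 2.572 mol.
2 electrons are transferred per H₂ molecule, so n(H₂) = 2.572 / 2 = 1.286 mol.
V = nRT/P = (1.286 × 8.314 × 302) / (132 × 10³ Pa) = 0.0245 m³ = 24.5 L.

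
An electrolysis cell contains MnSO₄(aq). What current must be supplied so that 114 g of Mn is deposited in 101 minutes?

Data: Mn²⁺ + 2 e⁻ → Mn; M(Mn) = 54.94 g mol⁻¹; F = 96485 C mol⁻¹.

n(Mn) = 114 / 54.94 = 2.075 mol.
n(e⁻) = 2 × 2.075 = 4.150 mol.
Q = n(e⁻)·F = 4.150 × 96485 = 400400 C.
I = Q/t = 400400 / 6060.0 s = 66.1 A.

66.1 A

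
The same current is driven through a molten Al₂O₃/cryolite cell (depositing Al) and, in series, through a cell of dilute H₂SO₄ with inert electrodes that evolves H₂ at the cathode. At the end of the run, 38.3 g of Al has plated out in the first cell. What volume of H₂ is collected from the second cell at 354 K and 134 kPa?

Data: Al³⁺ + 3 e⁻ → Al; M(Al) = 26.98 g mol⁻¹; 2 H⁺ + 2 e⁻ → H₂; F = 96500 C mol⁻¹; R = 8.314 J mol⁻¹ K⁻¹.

n(Al) = 38.3 / 26.98 = 1.420 mol, so n(e⁻) = 3 × 1.420 = 4.259 mol.
The cells are in series, so the same 4.259 mol of electrons passes through the second cell.
2 H⁺ + 2 e⁻ → H₂ — 2 mol e⁻ per mol H₂, so n(H₂) = 4.259/2 = 2.129 mol.
V = nRT/P = (2.129 × 8.314 × 354) / (134 × 10³) = 0.0468 m³ = 46.8 L.

46.8 L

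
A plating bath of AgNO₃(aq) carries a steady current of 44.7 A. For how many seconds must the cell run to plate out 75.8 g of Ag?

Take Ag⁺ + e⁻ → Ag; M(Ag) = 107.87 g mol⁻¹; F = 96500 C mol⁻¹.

n(Ag) = m/M = 75.8 / 107.87 = 0.7027 mol.
Each Ag atom requires 1 electron, so n(e⁻) = 1 × 0.7027 = 0.7027 mol.
Q = n(e⁻)·F = 0.7027 × 96500 = 67810 C.
t = Q/I = 67810 / 44.70 A = 1517 s.

1520 s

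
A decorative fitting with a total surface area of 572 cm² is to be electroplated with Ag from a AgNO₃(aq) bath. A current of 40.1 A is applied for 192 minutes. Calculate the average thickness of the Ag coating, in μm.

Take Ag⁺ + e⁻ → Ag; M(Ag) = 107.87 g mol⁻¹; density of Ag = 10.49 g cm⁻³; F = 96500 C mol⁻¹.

861 μm

Q = I·t = 40.10 × 11520 = 462000 C; n(e⁻) = 4.787 mol.
n(Ag) = n(e⁻)/1 = 4.787 mol, so m = 4.787 × 107.87 = 516.4 g.
Volume = m/ρ = 516.4 / 10.49 = 49.23 cm³.
Thickness = V/A = 49.23 / 572 = 0.0861 cm = 861 μm.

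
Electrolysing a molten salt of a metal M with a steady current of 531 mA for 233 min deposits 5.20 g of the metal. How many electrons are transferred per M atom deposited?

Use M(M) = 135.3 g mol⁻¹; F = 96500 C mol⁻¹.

2

Q = I·t = 0.5310 A × 13980 s = 7423 C, so n(e⁻) = 7423/96500 = 0.07693 mol.
n(M) deposited = 5.20 / 135.3 = 0.03843 mol.
Electrons per atom = n(e⁻)/n(M) = 0.07693 / 0.03843 = 2.00 ≈ 2, so the ion is M²⁺.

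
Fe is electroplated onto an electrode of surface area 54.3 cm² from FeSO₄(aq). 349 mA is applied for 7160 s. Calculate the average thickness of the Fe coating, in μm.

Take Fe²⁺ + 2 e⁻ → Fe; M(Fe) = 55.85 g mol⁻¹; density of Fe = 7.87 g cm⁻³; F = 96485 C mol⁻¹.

16.9 μm

Q = I·t = 0.3490 × 7160.0 = 2499 C; n(e⁻) = 0.02590 mol.
n(Fe) = n(e⁻)/2 = 0.01295 mol, so m = 0.01295 × 55.85 = 0.7232 g.
Volume = m/ρ = 0.7232 / 7.87 = 0.09190 cm³.
Thickness = V/A = 0.09190 / 54.3 = 0.00169 cm = 16.9 μm.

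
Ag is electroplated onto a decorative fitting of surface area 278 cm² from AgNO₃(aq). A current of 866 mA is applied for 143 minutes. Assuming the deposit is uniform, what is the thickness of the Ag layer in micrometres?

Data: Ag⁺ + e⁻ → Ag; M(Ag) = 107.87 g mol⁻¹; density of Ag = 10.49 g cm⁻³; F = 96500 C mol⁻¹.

Q = I·t = 0.8660 × 8580.0 = 7430 C; n(e⁻) = 0.07700 mol.
n(Ag) = n(e⁻)/1 = 0.07700 mol, so m = 0.07700 × 107.87 = 8.306 g.
Volume = m/ρ = 8.306 / 10.49 = 0.7918 cm³.
Thickness = V/A = 0.7918 / 278 = 0.00285 cm = 28.5 μm.

28.5 μm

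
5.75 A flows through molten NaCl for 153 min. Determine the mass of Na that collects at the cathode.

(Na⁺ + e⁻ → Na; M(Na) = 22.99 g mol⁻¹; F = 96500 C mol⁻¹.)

Q = I·t = 5.750 A × 9180.0 s = 52780 C.
n(e⁻) = Q/F = 52780 / 96500 = 0.5470 mol.
Na⁺ + e⁻ → Na, so n(Na) = n(e⁻)/1 = 0.5470 mol.
m = n·M = 0.5470 × 22.99 = 12.6 g.

12.6 g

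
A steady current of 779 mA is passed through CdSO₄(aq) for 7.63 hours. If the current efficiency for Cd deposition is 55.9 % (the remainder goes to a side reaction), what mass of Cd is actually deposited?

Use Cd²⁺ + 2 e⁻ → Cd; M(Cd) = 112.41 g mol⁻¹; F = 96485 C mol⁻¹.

Q = I·t = 0.7790 × 27468 = 21400 C.
n(e⁻) = 21400/96485 = 0.2218 mol; theoretically n(Cd) = 0.2218/2 = 0.1109 mol, m_theo = 12.46 g.
At 55.9 % efficiency, m_actual = 0.559 × 12.46 = 6.97 g.

6.97 g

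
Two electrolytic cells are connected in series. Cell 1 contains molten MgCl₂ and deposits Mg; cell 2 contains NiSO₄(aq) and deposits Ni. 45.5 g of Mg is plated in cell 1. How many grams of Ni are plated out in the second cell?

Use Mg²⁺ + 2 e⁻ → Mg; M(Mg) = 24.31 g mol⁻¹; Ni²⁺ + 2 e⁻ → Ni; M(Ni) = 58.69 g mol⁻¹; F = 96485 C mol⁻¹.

n(Mg) = 45.5 / 24.31 = 1.872 mol.
Since Mg²⁺ + 2 e⁻ → Mg, n(e⁻) passed = 2 × 1.872 = 3.743 mol.
Cells in series carry the same charge, so the same 3.743 mol of electrons passes through cell 2.
Ni²⁺ + 2 e⁻ → Ni, so n(Ni) = 3.743 / 2 = 1.872 mol.
m(Ni) = 1.872 × 58.69 = 110 g.

110 g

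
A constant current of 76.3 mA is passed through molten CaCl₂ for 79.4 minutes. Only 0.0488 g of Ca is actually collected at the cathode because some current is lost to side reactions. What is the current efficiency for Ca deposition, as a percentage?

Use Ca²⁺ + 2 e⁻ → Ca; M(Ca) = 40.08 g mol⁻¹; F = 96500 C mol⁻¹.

Q = I·t = 0.07630 × 4764.0 = 363.5 C; n(e⁻) = 363.5/96500 = 0.003767 mol.
Theoretical n(Ca) = n(e⁻)/2 = 0.001883 mol, i.e. m_theo = 0.001883 × 40.08 = 0.07549 g.
Efficiency = m_actual / m_theo = 0.0488 / 0.07549 = 64.6 %.

64.6 %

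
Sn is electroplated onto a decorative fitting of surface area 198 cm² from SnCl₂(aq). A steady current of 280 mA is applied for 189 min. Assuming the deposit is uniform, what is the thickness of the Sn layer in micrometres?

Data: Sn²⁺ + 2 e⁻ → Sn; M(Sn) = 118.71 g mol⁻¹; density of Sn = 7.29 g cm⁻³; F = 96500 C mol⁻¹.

Q = I·t = 0.2800 × 11340 = 3175 C; n(e⁻) = 0.03290 mol.
n(Sn) = n(e⁻)/2 = 0.01645 mol, so m = 0.01645 × 118.71 = 1.953 g.
Volume = m/ρ = 1.953 / 7.29 = 0.2679 cm³.
Thickness = V/A = 0.2679 / 198 = 0.00135 cm = 13.5 μm.

13.5 μm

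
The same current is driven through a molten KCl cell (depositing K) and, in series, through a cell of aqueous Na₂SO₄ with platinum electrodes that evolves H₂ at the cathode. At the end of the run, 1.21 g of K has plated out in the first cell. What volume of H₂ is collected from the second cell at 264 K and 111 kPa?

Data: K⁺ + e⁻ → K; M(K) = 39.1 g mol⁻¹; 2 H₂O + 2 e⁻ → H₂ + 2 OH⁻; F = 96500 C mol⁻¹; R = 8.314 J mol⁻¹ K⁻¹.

0.306 L

n(K) = 1.21 / 39.1 = 0.03095 mol, so n(e⁻) = 1 × 0.03095 = 0.03095 mol.
The cells are in series, so the same 0.03095 mol of electrons passes through the second cell.
2 H₂O + 2 e⁻ → H₂ + 2 OH⁻ — 2 mol e⁻ per mol H₂, so n(H₂) = 0.03095/2 = 0.01547 mol.
V = nRT/P = (0.01547 × 8.314 × 264) / (111 × 10³) = 3.06 × 10⁻⁴ m³ = 0.306 L.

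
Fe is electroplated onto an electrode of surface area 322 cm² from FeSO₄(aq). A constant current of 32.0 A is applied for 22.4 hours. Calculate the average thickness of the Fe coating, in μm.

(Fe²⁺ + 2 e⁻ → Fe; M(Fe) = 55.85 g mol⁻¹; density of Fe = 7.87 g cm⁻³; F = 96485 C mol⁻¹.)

2950 μm

Q = I·t = 32.00 × 80640 = 2580000 C; n(e⁻) = 26.74 mol.
n(Fe) = n(e⁻)/2 = 13.37 mol, so m = 13.37 × 55.85 = 746.9 g.
Volume = m/ρ = 746.9 / 7.87 = 94.90 cm³.
Thickness = V/A = 94.90 / 322 = 0.295 cm = 2950 μm.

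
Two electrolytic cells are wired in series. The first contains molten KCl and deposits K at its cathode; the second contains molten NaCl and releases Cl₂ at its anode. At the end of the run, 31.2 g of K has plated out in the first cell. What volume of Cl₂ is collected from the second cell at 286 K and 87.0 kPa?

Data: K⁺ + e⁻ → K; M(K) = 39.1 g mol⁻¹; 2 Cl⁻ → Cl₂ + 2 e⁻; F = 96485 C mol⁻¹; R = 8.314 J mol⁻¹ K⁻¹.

10.9 L

n(K) = 31.2 / 39.1 = 0.7980 mol, so n(e⁻) = 1 × 0.7980 = 0.7980 mol.
The cells are in series, so the same 0.7980 mol of electrons passes through the second cell.
2 Cl⁻ → Cl₂ + 2 e⁻ — 2 mol e⁻ per mol Cl₂, so n(Cl₂) = 0.7980/2 = 0.3990 mol.
V = nRT/P = (0.3990 × 8.314 × 286) / (87.0 × 10³) = 0.0109 m³ = 10.9 L.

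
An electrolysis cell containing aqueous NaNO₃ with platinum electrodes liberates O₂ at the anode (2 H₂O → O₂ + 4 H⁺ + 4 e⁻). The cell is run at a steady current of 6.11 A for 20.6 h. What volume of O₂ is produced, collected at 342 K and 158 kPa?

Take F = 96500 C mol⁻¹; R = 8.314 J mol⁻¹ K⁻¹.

21.1 L

Q = I·t = 6.110 A × 74160 s = 453100 C.
n(e⁻) = Q/F = 453100 / 96500 = 4.696 mol.
4 electrons are transferred per O₂ molecule, so n(O₂) = 4.696 / 4 = 1.174 mol.
V = nRT/P = (1.174 × 8.314 × 342) / (158 × 10³ Pa) = 0.0211 m³ = 21.1 L.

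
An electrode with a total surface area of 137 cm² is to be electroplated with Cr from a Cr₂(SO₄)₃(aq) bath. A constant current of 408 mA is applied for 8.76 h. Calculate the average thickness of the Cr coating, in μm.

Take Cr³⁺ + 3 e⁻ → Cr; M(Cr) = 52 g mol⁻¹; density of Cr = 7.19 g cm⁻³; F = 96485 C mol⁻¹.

23.5 μm

Q = I·t = 0.4080 × 31536 = 12870 C; n(e⁻) = 0.1334 mol.
n(Cr) = n(e⁻)/3 = 0.04445 mol, so m = 0.04445 × 52 = 2.311 g.
Volume = m/ρ = 2.311 / 7.19 = 0.3215 cm³.
Thickness = V/A = 0.3215 / 137 = 0.00235 cm = 23.5 μm.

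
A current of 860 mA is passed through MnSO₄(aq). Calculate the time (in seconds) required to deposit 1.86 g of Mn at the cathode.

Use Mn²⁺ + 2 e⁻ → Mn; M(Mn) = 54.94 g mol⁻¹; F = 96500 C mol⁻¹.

7600 s

n(Mn) = m/M = 1.86 / 54.94 = 0.03386 mol.
Each Mn atom requires 2 electrons, so n(e⁻) = 2 × 0.03386 = 0.06771 mol.
Q = n(e⁻)·F = 0.06771 × 96500 = 6534 C.
t = Q/I = 6534 / 0.8600 A = 7598 s.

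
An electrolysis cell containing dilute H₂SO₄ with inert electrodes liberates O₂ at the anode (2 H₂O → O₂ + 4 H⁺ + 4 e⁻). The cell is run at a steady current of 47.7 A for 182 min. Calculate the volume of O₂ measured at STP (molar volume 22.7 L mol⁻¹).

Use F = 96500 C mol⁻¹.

30.6 L

Q = I·t = 47.70 A × 10920 s = 520900 C.
n(e⁻) = Q/F = 520900 / 96500 = 5.398 mol.
4 electrons are transferred per O₂ molecule, so n(O₂) = 5.398 / 4 = 1.349 mol.
V = n × V_m = 1.349 × 22.7 = 30.6 L.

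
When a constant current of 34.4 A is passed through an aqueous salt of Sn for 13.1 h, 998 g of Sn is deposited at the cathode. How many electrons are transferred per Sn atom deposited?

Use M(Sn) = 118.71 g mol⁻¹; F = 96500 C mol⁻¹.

2

Q = I·t = 34.40 A × 47160 s = 1622000 C, so n(e⁻) = 1622000/96500 = 16.81 mol.
n(Sn) deposited = 998 / 118.71 = 8.407 mol.
Electrons per atom = n(e⁻)/n(Sn) = 16.81 / 8.407 = 2.00 ≈ 2, so the ion is Sn²⁺.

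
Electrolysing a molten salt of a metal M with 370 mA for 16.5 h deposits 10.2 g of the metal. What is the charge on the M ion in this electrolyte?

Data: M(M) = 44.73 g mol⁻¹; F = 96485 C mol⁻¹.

+1

Q = I·t = 0.3700 A × 59400 s = 21980 C, so n(e⁻) = 21980/96485 = 0.2278 mol.
n(M) deposited = 10.2 / 44.73 = 0.2280 mol.
Electrons per atom = n(e⁻)/n(M) = 0.2278 / 0.2280 = 0.999 ≈ 1, so the ion is M⁺.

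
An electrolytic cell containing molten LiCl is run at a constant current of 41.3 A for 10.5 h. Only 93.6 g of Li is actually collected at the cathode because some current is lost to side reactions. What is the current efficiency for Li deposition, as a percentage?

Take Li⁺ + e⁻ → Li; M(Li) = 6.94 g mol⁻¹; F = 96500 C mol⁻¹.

83.4 %

Q = I·t = 41.30 × 37800 = 1561000 C; n(e⁻) = 1561000/96500 = 16.18 mol.
Theoretical n(Li) = n(e⁻)/1 = 16.18 mol, i.e. m_theo = 16.18 × 6.94 = 112.3 g.
Efficiency = m_actual / m_theo = 93.6 / 112.3 = 83.4 %.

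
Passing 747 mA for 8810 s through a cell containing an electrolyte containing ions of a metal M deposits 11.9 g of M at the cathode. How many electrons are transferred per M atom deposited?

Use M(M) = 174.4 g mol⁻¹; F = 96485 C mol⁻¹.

Q = I·t = 0.7470 A × 8810.0 s = 6581 C, so n(e⁻) = 6581/96485 = 0.06821 mol.
n(M) deposited = 11.9 / 174.4 = 0.06823 mol.
Electrons per atom = n(e⁻)/n(M) = 0.06821 / 0.06823 = 1.00 ≈ 1, so the ion is M⁺.

1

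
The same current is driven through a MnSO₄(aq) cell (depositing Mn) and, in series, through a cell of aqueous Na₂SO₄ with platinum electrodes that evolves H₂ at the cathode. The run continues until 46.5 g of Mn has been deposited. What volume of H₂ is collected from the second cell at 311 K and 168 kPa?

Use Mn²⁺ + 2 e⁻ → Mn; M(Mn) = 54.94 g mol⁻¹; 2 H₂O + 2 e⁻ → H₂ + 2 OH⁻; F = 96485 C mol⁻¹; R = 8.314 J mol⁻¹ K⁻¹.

13.0 L

n(Mn) = 46.5 / 54.94 = 0.8464 mol, so n(e⁻) = 2 × 0.8464 = 1.693 mol.
The cells are in series, so the same 1.693 mol of electrons passes through the second cell.
2 H₂O + 2 e⁻ → H₂ + 2 OH⁻ — 2 mol e⁻ per mol H₂, so n(H₂) = 1.693/2 = 0.8464 mol.
V = nRT/P = (0.8464 × 8.314 × 311) / (168 × 10³) = 0.0130 m³ = 13.0 L.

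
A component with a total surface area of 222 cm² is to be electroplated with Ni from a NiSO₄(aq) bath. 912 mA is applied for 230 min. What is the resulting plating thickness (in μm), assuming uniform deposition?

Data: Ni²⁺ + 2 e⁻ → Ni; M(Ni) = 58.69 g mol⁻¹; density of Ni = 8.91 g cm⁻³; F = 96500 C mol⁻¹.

19.3 μm

Q = I·t = 0.9120 × 13800 = 12590 C; n(e⁻) = 0.1304 mol.
n(Ni) = n(e⁻)/2 = 0.06521 mol, so m = 0.06521 × 58.69 = 3.827 g.
Volume = m/ρ = 3.827 / 8.91 = 0.4295 cm³.
Thickness = V/A = 0.4295 / 222 = 0.00193 cm = 19.3 μm.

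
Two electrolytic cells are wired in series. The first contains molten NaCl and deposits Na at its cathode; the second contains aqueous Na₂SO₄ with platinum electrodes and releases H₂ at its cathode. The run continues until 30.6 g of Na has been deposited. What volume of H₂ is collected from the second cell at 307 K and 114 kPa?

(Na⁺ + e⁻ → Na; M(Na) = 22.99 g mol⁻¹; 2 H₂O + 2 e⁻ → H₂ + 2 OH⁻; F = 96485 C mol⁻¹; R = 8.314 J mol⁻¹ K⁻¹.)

n(Na) = 30.6 / 22.99 = 1.331 mol, so n(e⁻) = 1 × 1.331 = 1.331 mol.
The cells are in series, so the same 1.331 mol of electrons passes through the second cell.
2 H₂O + 2 e⁻ → H₂ + 2 OH⁻ — 2 mol e⁻ per mol H₂, so n(H₂) = 1.331/2 = 0.6655 mol.
V = nRT/P = (0.6655 × 8.314 × 307) / (114 × 10³) = 0.0149 m³ = 14.9 L.

14.9 L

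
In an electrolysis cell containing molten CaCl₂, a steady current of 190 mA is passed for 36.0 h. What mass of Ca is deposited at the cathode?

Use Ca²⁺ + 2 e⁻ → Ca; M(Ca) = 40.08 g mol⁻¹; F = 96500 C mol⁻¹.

Q = I·t = 0.1900 A × 129600 s = 24620 C.
n(e⁻) = Q/F = 24620 / 96500 = 0.2552 mol.
Ca²⁺ + 2 e⁻ → Ca, so n(Ca) = n(e⁻)/2 = 0.1276 mol.
m = n·M = 0.1276 × 40.08 = 5.11 g.

5.11 g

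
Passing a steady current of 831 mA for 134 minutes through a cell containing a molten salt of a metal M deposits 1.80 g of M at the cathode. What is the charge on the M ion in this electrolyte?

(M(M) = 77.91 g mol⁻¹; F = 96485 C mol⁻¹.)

+3

Q = I·t = 0.8310 A × 8040.0 s = 6681 C, so n(e⁻) = 6681/96485 = 0.06925 mol.
n(M) deposited = 1.80 / 77.91 = 0.02310 mol.
Electrons per atom = n(e⁻)/n(M) = 0.06925 / 0.02310 = 3.00 ≈ 3, so the ion is M³⁺.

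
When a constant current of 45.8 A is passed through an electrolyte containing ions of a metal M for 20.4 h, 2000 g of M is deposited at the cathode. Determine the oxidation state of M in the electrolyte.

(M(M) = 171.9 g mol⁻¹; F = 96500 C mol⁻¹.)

+3

Q = I·t = 45.80 A × 73440 s = 3364000 C, so n(e⁻) = 3364000/96500 = 34.86 mol.
n(M) deposited = 2000 / 171.9 = 11.63 mol.
Electrons per atom = n(e⁻)/n(M) = 34.86 / 11.63 = 3.00 ≈ 3, so the ion is M³⁺.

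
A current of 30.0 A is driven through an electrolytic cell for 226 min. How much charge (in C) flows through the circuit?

Q = I·t = 30.00 A × 13560 s = 4.07 × 10⁵ C.

4.07 × 10⁵ C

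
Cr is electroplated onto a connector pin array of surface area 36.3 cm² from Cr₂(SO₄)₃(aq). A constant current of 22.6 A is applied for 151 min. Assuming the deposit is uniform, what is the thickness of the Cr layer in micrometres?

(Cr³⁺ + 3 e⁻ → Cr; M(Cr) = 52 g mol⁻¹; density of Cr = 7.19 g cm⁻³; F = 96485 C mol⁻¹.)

1410 μm

Q = I·t = 22.60 × 9060.0 = 204800 C; n(e⁻) = 2.122 mol.
n(Cr) = n(e⁻)/3 = 0.7074 mol, so m = 0.7074 × 52 = 36.78 g.
Volume = m/ρ = 36.78 / 7.19 = 5.116 cm³.
Thickness = V/A = 5.116 / 36.3 = 0.141 cm = 1410 μm.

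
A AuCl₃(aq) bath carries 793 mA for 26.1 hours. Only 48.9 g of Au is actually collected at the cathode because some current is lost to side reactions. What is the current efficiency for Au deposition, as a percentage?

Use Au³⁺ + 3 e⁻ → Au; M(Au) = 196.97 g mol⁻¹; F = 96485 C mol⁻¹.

Q = I·t = 0.7930 × 93960 = 74510 C; n(e⁻) = 74510/96485 = 0.7722 mol.
Theoretical n(Au) = n(e⁻)/3 = 0.2574 mol, i.e. m_theo = 0.2574 × 196.97 = 50.70 g.
Efficiency = m_actual / m_theo = 48.9 / 50.70 = 96.4 %.

96.4 %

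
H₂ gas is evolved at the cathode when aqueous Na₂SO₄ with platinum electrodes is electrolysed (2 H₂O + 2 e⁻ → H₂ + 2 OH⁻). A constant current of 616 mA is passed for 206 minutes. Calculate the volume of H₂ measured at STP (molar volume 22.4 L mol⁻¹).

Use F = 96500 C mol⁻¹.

0.884 L

Q = I·t = 0.6160 A × 12360 s = 7614 C.
n(e⁻) = Q/F = 7614 / 96500 = 0.07890 mol.
2 electrons are transferred per H₂ molecule, so n(H₂) = 0.07890 / 2 = 0.03945 mol.
V = n × V_m = 0.03945 × 22.4 = 0.884 L.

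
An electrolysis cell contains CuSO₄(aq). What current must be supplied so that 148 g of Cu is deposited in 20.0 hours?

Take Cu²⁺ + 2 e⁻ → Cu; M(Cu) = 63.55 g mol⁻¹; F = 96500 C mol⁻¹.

n(Cu) = 148 / 63.55 = 2.329 mol.
n(e⁻) = 2 × 2.329 = 4.658 mol.
Q = n(e⁻)·F = 4.658 × 96500 = 449500 C.
I = Q/t = 449500 / 72000 s = 6.24 A.

6.24 A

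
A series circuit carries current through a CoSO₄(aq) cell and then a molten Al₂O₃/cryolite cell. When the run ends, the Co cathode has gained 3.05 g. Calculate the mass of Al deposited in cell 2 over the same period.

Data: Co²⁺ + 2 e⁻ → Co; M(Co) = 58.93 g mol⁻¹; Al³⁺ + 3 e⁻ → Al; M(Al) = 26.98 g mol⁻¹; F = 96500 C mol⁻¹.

n(Co) = 3.05 / 58.93 = 0.05176 mol.
Since Co²⁺ + 2 e⁻ → Co, n(e⁻) passed = 2 × 0.05176 = 0.1035 mol.
Cells in series carry the same charge, so the same 0.1035 mol of electrons passes through cell 2.
Al³⁺ + 3 e⁻ → Al, so n(Al) = 0.1035 / 3 = 0.03450 mol.
m(Al) = 0.03450 × 26.98 = 0.931 g.

0.931 g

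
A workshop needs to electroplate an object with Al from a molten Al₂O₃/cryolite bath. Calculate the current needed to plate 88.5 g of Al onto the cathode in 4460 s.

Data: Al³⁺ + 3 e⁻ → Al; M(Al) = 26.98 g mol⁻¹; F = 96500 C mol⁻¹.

213 A

n(Al) = 88.5 / 26.98 = 3.280 mol.
n(e⁻) = 3 × 3.280 = 9.841 mol.
Q = n(e⁻)·F = 9.841 × 96500 = 949600 C.
I = Q/t = 949600 / 4460.0 s = 213 A.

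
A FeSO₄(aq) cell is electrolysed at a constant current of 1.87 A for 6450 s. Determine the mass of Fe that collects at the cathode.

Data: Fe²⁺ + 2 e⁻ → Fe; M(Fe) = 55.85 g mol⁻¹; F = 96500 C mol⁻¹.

Q = I·t = 1.870 A × 6450.0 s = 12060 C.
n(e⁻) = Q/F = 12060 / 96500 = 0.1250 mol.
Fe²⁺ + 2 e⁻ → Fe, so n(Fe) = n(e⁻)/2 = 0.06249 mol.
m = n·M = 0.06249 × 55.85 = 3.49 g.

3.49 g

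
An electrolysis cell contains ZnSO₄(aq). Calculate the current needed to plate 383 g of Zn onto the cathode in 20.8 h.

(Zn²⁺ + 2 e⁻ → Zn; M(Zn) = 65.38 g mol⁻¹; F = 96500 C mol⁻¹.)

n(Zn) = 383 / 65.38 = 5.858 mol.
n(e⁻) = 2 × 5.858 = 11.72 mol.
Q = n(e⁻)·F = 11.72 × 96500 = 1131000 C.
I = Q/t = 1131000 / 74880 s = 15.1 A.

15.1 A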